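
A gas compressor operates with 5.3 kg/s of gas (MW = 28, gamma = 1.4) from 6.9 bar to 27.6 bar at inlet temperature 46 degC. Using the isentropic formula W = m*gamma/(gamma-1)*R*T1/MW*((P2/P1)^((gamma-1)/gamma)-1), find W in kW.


Isentropic work: W = m*(gamma/(gamma-1))*(R*T1/MW)*((P2/P1)^((gamma-1)/gamma) - 1)
T1 = 46 + 273.15 = 319.15 K
Pressure ratio = 27.6 / 6.9 = 4
Exponent = (1.4 - 1)/1.4 = 0.285714
(P2/P1)^exp - 1 = 4^0.285714 - 1 = 0.485994
W = 5.3 * 1.4 / 0.4 * 8.314 * 319.15 / 28 * 0.485994 = 854.3

854.3 kW


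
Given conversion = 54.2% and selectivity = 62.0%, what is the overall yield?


Overall yield = conversion (%) * selectivity (%) / 100
Conversion = 54.2%, Selectivity = 62.0%
Y = 54.2 * 62.0 / 100
= 33.604 %

33.604 %


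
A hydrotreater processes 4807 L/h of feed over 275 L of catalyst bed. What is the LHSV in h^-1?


LHSV = volumetric feed rate / catalyst volume
= 4807 L/h / 275 L
= 17.48 h^-1

17.48 h^-1


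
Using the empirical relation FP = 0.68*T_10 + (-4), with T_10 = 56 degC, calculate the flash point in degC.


FP = 0.68 * 56 + (-4) = 34.08

34.08 degC


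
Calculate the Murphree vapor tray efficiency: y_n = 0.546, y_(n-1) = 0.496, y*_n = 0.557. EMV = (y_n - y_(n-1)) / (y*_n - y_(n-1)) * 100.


Murphree vapor efficiency: EMV = (y_n - y_(n-1)) / (y*_n - y_(n-1)) * 100
EMV = (0.546 - 0.496) / (0.557 - 0.496) * 100 = 0.05 / 0.061 * 100 = 81.97

81.97 %


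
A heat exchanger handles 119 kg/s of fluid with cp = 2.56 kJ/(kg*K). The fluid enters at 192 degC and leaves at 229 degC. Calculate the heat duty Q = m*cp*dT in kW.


Q = m_dot * cp * delta_T
delta_T = 229 - 192 = 37 K
Q = 119 * 2.56 * 37
= 304.64 * 37
= 11271.68 kW

11271.68 kW


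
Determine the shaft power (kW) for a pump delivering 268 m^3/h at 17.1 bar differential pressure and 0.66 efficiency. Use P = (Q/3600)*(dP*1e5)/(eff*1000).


Q = 268 / 3600 = 0.0744444 m^3/s
P = 0.0744444 * (17.1 * 1e5) / 0.66 / 1000 = 192.9

192.9 kW


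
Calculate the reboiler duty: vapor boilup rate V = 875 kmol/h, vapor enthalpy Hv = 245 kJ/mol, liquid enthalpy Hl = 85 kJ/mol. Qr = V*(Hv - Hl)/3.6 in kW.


Qr = 875 * (245 - 85) / 3.6 = 875 * 160 / 3.6 = 38890

38890 kW


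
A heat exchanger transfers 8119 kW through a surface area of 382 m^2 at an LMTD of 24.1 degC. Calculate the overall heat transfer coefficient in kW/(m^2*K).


From Q = U*A*LMTD, U = Q / (A * LMTD)
U = 8119 / (382 * 24.1) = 8119 / 9206.2 = 0.8819

0.8819 kW/(m^2*K)


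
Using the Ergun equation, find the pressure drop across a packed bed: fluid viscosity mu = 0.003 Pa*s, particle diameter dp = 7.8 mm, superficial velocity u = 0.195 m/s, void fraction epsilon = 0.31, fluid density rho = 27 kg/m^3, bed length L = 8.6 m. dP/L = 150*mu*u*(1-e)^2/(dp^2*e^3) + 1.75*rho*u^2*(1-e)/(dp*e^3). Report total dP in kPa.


dp = 7.8 mm = 0.0078 m
Viscous term = 150*0.003*0.195*(1-0.31)^2 / (0.0078^2*0.31^3) = 23050
Inertial term = 1.75*27*0.195^2*(1-0.31) / (0.0078*0.31^3) = 5335.07
dP/L = 23050 + 5335.07 = 28385.1 Pa/m
dP = 28385.1 * 8.6 / 1000 = 244.1 kPa

244.1 kPa


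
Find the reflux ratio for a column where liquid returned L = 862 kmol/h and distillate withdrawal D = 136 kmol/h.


Reflux ratio definition: R = L / D (liquid returned / distillate withdrawn)
L = 862 kmol/h, D = 136 kmol/h
R = 862 / 136 = 6.338

6.338


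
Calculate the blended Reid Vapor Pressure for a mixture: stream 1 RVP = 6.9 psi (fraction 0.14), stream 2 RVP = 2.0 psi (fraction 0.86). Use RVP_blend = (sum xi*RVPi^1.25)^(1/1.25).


Chevron index: RVP_blend = (sum xi*RVPi^1.25)^(1/1.25)
RVP^1.25 terms: 0.14 * 6.9^1.25 + 0.86 * 2.0^1.25 = 3.61107
RVP_blend = 3.61107^(1/1.25) = 2.793

2.793 psi


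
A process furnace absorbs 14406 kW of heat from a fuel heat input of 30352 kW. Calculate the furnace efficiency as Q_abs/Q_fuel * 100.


Furnace efficiency = Q_absorbed / Q_fuel * 100
= 14406 / 30352 * 100 = 47.46

47.46 %


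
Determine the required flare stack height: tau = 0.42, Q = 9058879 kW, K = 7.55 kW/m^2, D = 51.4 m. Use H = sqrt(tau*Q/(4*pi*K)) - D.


tau*Q/(4*pi*K) = 0.42 * 9058879 / (4 * pi * 7.55) = 40102.1
sqrt(40102.1) = 200.255
H = 200.255 - 51.4 = 148.9

148.9 m


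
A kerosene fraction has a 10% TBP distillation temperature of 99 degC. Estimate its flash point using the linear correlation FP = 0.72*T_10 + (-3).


FP = 0.72 * 99 + (-3) = 68.28

68.28 degC


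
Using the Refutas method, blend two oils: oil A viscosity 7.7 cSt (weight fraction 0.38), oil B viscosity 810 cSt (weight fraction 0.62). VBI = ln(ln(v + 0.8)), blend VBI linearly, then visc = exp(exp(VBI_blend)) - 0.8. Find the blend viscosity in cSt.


Refutas method: VBN_i = 14.534*ln(ln(visc_i + 0.8)) + 10.975, blended linearly by mass fraction; since VBN is linear in VBI_i = ln(ln(visc_i + 0.8)) and the fractions sum to 1, blend VBI directly: visc = exp(exp(VBI_blend)) - 0.8
VBI_1 = ln(ln(7.7 + 0.8)) = 0.760837
VBI_2 = ln(ln(810 + 0.8)) = 1.90181
VBI_blend = 0.38 * 0.760837 + 0.62 * 1.90181 = 1.46824
visc_blend = exp(exp(1.46824)) - 0.8 = 76.03

76.03 cSt


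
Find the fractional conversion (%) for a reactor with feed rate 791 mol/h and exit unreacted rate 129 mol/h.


X = (F_in - F_out) / F_in * 100
Moles reacted = 791 - 129 = 662
X = 662 / 791 * 100
= 0.8369 * 100
= 83.69 %

83.69 %


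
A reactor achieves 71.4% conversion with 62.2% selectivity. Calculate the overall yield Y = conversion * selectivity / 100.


Overall yield = conversion (%) * selectivity (%) / 100
Conversion = 71.4%, Selectivity = 62.2%
Y = 71.4 * 62.2 / 100
= 44.4108 %

44.4108 %


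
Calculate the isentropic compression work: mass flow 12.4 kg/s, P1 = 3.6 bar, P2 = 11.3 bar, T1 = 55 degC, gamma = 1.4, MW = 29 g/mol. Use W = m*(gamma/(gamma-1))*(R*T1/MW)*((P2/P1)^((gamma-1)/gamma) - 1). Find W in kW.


Isentropic work: W = m*(gamma/(gamma-1))*(R*T1/MW)*((P2/P1)^((gamma-1)/gamma) - 1)
T1 = 55 + 273.15 = 328.15 K
Pressure ratio = 11.3 / 3.6 = 3.13889
Exponent = (1.4 - 1)/1.4 = 0.285714
(P2/P1)^exp - 1 = 3.13889^0.285714 - 1 = 0.386551
W = 12.4 * 1.4 / 0.4 * 8.314 * 328.15 / 29 * 0.386551 = 1578

1578 kW


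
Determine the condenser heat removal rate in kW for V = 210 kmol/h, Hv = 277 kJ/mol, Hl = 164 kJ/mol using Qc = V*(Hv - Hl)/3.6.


Qc = 210 * (277 - 164) / 3.6 = 210 * 113 / 3.6 = 6592

6592 kW


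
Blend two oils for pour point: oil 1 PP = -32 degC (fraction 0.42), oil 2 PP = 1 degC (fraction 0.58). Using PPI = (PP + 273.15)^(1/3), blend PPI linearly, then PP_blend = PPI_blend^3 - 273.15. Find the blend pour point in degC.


PPI_1 = (-32 + 273.15)^(1/3) = 6.224375
PPI_2 = (1 + 273.15)^(1/3) = 6.49625
PPI_blend = 0.42 * 6.224375 + 0.58 * 6.49625 = 6.382062
PP_blend = 6.382062^3 - 273.15 = 259.946 - 273.15 = -13.2

-13.2 degC


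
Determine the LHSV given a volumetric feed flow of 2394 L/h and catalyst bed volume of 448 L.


LHSV = volumetric feed rate / catalyst volume
= 2394 L/h / 448 L
= 5.344 h^-1

5.344 h^-1


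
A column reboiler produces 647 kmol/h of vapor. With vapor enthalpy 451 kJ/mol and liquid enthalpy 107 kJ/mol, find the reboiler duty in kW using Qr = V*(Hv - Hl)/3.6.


Qr = 647 * (451 - 107) / 3.6 = 647 * 344 / 3.6 = 61820

61820 kW


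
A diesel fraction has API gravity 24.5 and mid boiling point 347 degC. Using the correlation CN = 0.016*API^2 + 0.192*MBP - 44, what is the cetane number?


CN = 0.016 * 24.5^2 + 0.192 * 347 - 44
CN = 9.604 + 66.624 - 44 = 32.228

32.228


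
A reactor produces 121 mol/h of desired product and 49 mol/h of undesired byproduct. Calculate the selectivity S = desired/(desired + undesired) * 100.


Selectivity = desired / (desired + undesired) * 100
Total products = 121 + 49 = 170 mol/h
S = 121 / 170 * 100
= 0.7118 * 100
= 71.18 %

71.18 %


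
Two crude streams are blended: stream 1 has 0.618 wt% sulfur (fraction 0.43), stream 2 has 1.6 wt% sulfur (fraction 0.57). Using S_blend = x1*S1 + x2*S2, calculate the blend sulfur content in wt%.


Linear sulfur blending: S_blend = x1*S1 + x2*S2
Contribution 1: 0.43 * 0.618 = 0.26574 wt%
Contribution 2: 0.57 * 1.6 = 0.912 wt%
S_blend = 0.26574 + 0.912 = 1.17774

1.17774 wt%


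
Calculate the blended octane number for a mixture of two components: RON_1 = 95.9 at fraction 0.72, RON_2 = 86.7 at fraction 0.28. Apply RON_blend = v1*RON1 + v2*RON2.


Linear blending: RON_blend = sum(vi * RONi)
Contribution 1: 0.72 * 95.9 = 69.048
Contribution 2: 0.28 * 86.7 = 24.276
RON_blend = 69.048 + 24.276 = 93.324

93.324


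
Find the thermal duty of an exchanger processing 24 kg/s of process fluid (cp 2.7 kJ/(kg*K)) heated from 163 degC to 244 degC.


Q = m_dot * cp * delta_T
delta_T = 244 - 163 = 81 K
Q = 24 * 2.7 * 81
= 64.8 * 81
= 5248.8 kW

5248.8 kW


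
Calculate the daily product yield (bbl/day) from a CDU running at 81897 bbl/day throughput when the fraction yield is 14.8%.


Crude throughput = 81897 bbl/day
Fraction yield = 14.8%
yield = throughput * fraction / 100
yield = 81897 * 14.8 / 100 = 12120.756

12120.756 bbl/day


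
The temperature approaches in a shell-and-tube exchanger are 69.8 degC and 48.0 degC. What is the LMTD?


LMTD = (dT1 - dT2) / ln(dT1/dT2)
= (69.8 - 48.0) / ln(69.8 / 48.0) = 21.8 / 0.374433 = 58.22

58.22 degC


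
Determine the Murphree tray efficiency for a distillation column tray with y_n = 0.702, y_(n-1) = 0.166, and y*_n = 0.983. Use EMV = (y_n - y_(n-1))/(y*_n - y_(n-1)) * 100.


Murphree vapor efficiency: EMV = (y_n - y_(n-1)) / (y*_n - y_(n-1)) * 100
EMV = (0.702 - 0.166) / (0.983 - 0.166) * 100 = 0.536 / 0.817 * 100 = 65.61

65.61 %


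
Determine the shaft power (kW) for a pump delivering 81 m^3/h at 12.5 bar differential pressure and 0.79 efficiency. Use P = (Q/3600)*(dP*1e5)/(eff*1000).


Q = 81 / 3600 = 0.0225 m^3/s
P = 0.0225 * (12.5 * 1e5) / 0.79 / 1000 = 35.60

35.60 kW


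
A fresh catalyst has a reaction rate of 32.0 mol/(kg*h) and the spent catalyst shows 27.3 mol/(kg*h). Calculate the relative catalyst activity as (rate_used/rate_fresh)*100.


Activity (%) = (rate_used / rate_fresh) * 100
rate_used = 27.3, rate_fresh = 32.0
= (27.3 / 32.0) * 100
= 0.8531 * 100 = 85.31

85.31 %


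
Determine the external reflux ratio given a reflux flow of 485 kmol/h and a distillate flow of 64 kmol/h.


Reflux ratio definition: R = L / D (liquid returned / distillate withdrawn)
L = 485 kmol/h, D = 64 kmol/h
R = 485 / 64 = 7.578

7.578


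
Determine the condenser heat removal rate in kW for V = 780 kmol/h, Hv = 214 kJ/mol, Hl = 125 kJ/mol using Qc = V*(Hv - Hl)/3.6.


Qc = 780 * (214 - 125) / 3.6 = 780 * 89 / 3.6 = 19280

19280 kW


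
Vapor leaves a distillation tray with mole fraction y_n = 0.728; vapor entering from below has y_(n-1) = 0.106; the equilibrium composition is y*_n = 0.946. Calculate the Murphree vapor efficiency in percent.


Murphree vapor efficiency: EMV = (y_n - y_(n-1)) / (y*_n - y_(n-1)) * 100
EMV = (0.728 - 0.106) / (0.946 - 0.106) * 100 = 0.622 / 0.84 * 100 = 74.05

74.05 %


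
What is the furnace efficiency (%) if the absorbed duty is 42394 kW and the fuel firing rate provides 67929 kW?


Furnace efficiency = Q_absorbed / Q_fuel * 100
= 42394 / 67929 * 100 = 62.41

62.41 %


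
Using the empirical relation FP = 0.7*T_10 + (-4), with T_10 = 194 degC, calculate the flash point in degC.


FP = 0.7 * 194 + (-4) = 131.8

131.8 degC


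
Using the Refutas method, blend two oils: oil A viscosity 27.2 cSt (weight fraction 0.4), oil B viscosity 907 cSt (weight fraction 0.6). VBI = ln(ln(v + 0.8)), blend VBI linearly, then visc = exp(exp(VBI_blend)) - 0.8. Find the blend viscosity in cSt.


Refutas method: VBN_i = 14.534*ln(ln(visc_i + 0.8)) + 10.975, blended linearly by mass fraction; since VBN is linear in VBI_i = ln(ln(visc_i + 0.8)) and the fractions sum to 1, blend VBI directly: visc = exp(exp(VBI_blend)) - 0.8
VBI_1 = ln(ln(27.2 + 0.8)) = 1.20363
VBI_2 = ln(ln(907 + 0.8)) = 1.91854
VBI_blend = 0.4 * 1.20363 + 0.6 * 1.91854 = 1.63258
visc_blend = exp(exp(1.63258)) - 0.8 = 166.0

166.0 cSt


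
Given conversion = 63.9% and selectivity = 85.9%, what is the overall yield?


Overall yield = conversion (%) * selectivity (%) / 100
Conversion = 63.9%, Selectivity = 85.9%
Y = 63.9 * 85.9 / 100
= 54.8901 %

54.8901 %


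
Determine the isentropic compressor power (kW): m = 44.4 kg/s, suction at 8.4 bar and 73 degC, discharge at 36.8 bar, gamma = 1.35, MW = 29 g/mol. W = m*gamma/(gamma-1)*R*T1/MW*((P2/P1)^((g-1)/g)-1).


Isentropic work: W = m*(gamma/(gamma-1))*(R*T1/MW)*((P2/P1)^((gamma-1)/gamma) - 1)
T1 = 73 + 273.15 = 346.15 K
Pressure ratio = 36.8 / 8.4 = 4.38095
Exponent = (1.35 - 1)/1.35 = 0.259259
(P2/P1)^exp - 1 = 4.38095^0.259259 - 1 = 0.46667
W = 44.4 * 1.35 / 0.35 * 8.314 * 346.15 / 29 * 0.46667 = 7931

7931 kW


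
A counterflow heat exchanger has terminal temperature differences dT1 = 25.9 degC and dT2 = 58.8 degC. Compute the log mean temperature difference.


LMTD = (dT1 - dT2) / ln(dT1/dT2)
= (25.9 - 58.8) / ln(25.9 / 58.8) = -32.9 / -0.819899 = 40.13

40.13 degC


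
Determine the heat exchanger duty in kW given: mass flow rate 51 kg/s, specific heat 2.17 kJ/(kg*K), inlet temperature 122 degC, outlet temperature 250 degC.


Q = m_dot * cp * delta_T
delta_T = 250 - 122 = 128 K
Q = 51 * 2.17 * 128
= 110.67 * 128
= 14165.76 kW

14165.76 kW


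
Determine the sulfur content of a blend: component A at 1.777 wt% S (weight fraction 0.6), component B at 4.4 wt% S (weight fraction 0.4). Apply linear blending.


Linear sulfur blending: S_blend = x1*S1 + x2*S2
Contribution 1: 0.6 * 1.777 = 1.0662 wt%
Contribution 2: 0.4 * 4.4 = 1.76 wt%
S_blend = 1.0662 + 1.76 = 2.8262

2.8262 wt%


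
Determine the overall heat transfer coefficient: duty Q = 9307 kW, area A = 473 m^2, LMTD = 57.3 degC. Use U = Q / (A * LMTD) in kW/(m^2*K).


From Q = U*A*LMTD, U = Q / (A * LMTD)
U = 9307 / (473 * 57.3) = 9307 / 27102.9 = 0.3434

0.3434 kW/(m^2*K)


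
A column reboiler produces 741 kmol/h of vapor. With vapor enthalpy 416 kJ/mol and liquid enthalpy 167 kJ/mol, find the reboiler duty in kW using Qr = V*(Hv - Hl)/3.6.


Qr = 741 * (416 - 167) / 3.6 = 741 * 249 / 3.6 = 51250

51250 kW


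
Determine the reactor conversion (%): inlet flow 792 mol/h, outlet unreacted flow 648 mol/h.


X = (F_in - F_out) / F_in * 100
Moles reacted = 792 - 648 = 144
X = 144 / 792 * 100
= 0.1818 * 100
= 18.18 %

18.18 %


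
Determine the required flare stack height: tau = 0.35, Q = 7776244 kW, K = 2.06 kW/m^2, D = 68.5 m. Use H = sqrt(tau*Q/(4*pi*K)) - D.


tau*Q/(4*pi*K) = 0.35 * 7776244 / (4 * pi * 2.06) = 105138
sqrt(105138) = 324.25
H = 324.25 - 68.5 = 255.8

255.8 m


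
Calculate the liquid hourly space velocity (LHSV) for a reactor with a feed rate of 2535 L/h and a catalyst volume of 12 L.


LHSV = volumetric feed rate / catalyst volume
= 2535 L/h / 12 L
= 211.2 h^-1

211.2 h^-1


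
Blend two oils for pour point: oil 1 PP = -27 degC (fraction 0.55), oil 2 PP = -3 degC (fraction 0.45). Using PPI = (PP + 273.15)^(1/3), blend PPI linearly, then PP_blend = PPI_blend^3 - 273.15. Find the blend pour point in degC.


PPI_1 = (-27 + 273.15)^(1/3) = 6.2671
PPI_2 = (-3 + 273.15)^(1/3) = 6.464501
PPI_blend = 0.55 * 6.2671 + 0.45 * 6.464501 = 6.35593
PP_blend = 6.35593^3 - 273.15 = 256.7659 - 273.15 = -16.38

-16.38 degC


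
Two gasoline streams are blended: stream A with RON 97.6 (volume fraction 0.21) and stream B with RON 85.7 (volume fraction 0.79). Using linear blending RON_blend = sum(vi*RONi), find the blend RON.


Linear blending: RON_blend = sum(vi * RONi)
Contribution 1: 0.21 * 97.6 = 20.496
Contribution 2: 0.79 * 85.7 = 67.703
RON_blend = 20.496 + 67.703 = 88.199

88.199


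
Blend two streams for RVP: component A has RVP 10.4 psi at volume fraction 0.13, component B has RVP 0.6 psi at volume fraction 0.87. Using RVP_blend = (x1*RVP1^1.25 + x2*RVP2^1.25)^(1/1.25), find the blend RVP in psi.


Chevron index: RVP_blend = (sum xi*RVPi^1.25)^(1/1.25)
RVP^1.25 terms: 0.13 * 10.4^1.25 + 0.87 * 0.6^1.25 = 2.88734
RVP_blend = 2.88734^(1/1.25) = 2.336

2.336 psi


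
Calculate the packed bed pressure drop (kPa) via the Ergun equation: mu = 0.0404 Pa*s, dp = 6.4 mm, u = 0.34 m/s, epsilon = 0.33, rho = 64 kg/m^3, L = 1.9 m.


dp = 6.4 mm = 0.0064 m
Viscous term = 150*0.0404*0.34*(1-0.33)^2 / (0.0064^2*0.33^3) = 628347
Inertial term = 1.75*64*0.34^2*(1-0.33) / (0.0064*0.33^3) = 37716.3
dP/L = 628347 + 37716.3 = 666063 Pa/m
dP = 666063 * 1.9 / 1000 = 1266 kPa

1266 kPa


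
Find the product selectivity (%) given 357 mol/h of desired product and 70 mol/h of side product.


Selectivity = desired / (desired + undesired) * 100
Total products = 357 + 70 = 427 mol/h
S = 357 / 427 * 100
= 0.8361 * 100
= 83.61 %

83.61 %


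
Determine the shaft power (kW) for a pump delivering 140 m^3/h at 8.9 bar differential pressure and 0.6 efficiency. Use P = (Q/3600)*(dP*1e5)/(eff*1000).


Q = 140 / 3600 = 0.0388889 m^3/s
P = 0.0388889 * (8.9 * 1e5) / 0.6 / 1000 = 57.69

57.69 kW


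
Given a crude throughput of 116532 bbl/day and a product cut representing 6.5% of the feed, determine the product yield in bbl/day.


Crude throughput = 116532 bbl/day
Fraction yield = 6.5%
yield = throughput * fraction / 100
yield = 116532 * 6.5 / 100 = 7574.58

7574.58 bbl/day


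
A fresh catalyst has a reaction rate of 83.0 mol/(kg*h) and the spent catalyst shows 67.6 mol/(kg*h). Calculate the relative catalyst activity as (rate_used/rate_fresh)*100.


Activity (%) = (rate_used / rate_fresh) * 100
rate_used = 67.6, rate_fresh = 83.0
= (67.6 / 83.0) * 100
= 0.8145 * 100 = 81.45

81.45 %


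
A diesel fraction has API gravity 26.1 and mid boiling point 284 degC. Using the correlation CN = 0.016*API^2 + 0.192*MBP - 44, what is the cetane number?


CN = 0.016 * 26.1^2 + 0.192 * 284 - 44
CN = 10.89936 + 54.528 - 44 = 21.42736

21.42736


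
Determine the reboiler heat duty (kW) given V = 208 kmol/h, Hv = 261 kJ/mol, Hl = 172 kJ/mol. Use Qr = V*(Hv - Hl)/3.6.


Qr = 208 * (261 - 172) / 3.6 = 208 * 89 / 3.6 = 5142

5142 kW


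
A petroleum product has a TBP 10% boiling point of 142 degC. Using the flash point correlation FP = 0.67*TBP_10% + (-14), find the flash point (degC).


FP = 0.67 * 142 + (-14) = 81.14

81.14 degC


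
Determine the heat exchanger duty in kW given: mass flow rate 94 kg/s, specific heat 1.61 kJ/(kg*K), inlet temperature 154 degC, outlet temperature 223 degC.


Q = m_dot * cp * delta_T
delta_T = 223 - 154 = 69 K
Q = 94 * 1.61 * 69
= 151.34 * 69
= 10442.46 kW

10442.46 kW


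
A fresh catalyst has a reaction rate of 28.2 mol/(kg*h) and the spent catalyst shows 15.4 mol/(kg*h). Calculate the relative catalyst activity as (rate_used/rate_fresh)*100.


Activity (%) = (rate_used / rate_fresh) * 100
rate_used = 15.4, rate_fresh = 28.2
= (15.4 / 28.2) * 100
= 0.5461 * 100 = 54.61

54.61 %


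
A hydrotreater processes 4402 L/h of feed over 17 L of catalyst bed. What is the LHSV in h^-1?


LHSV = volumetric feed rate / catalyst volume
= 4402 L/h / 17 L
= 258.9 h^-1

258.9 h^-1


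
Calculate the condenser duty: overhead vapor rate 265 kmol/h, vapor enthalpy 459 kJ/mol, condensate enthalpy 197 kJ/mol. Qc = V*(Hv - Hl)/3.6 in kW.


Qc = 265 * (459 - 197) / 3.6 = 265 * 262 / 3.6 = 19290

19290 kW


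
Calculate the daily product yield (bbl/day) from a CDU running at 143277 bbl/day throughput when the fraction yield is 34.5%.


Crude throughput = 143277 bbl/day
Fraction yield = 34.5%
yield = throughput * fraction / 100
yield = 143277 * 34.5 / 100 = 49430.565

49430.565 bbl/day


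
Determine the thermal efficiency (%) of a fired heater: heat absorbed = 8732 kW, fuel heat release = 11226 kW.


Furnace efficiency = Q_absorbed / Q_fuel * 100
= 8732 / 11226 * 100 = 77.78

77.78 %


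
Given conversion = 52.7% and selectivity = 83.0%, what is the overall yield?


Overall yield = conversion (%) * selectivity (%) / 100
Conversion = 52.7%, Selectivity = 83.0%
Y = 52.7 * 83.0 / 100
= 43.741 %

43.741 %


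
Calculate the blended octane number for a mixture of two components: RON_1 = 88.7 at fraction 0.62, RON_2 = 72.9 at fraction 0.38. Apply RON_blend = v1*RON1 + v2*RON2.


Linear blending: RON_blend = sum(vi * RONi)
Contribution 1: 0.62 * 88.7 = 54.994
Contribution 2: 0.38 * 72.9 = 27.702
RON_blend = 54.994 + 27.702 = 82.696

82.696


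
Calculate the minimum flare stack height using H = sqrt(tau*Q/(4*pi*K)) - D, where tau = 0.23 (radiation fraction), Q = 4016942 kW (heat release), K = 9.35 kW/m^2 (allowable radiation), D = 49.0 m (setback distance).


tau*Q/(4*pi*K) = 0.23 * 4016942 / (4 * pi * 9.35) = 7863.25
sqrt(7863.25) = 88.675
H = 88.675 - 49.0 = 39.67

39.67 m


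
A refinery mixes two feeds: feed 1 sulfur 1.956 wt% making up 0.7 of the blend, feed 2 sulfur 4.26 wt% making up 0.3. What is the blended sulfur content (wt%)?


Linear sulfur blending: S_blend = x1*S1 + x2*S2
Contribution 1: 0.7 * 1.956 = 1.3692 wt%
Contribution 2: 0.3 * 4.26 = 1.278 wt%
S_blend = 1.3692 + 1.278 = 2.6472

2.6472 wt%


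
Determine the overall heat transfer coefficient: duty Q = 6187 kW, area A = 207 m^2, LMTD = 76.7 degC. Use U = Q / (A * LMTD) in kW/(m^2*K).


From Q = U*A*LMTD, U = Q / (A * LMTD)
U = 6187 / (207 * 76.7) = 6187 / 15876.9 = 0.3897

0.3897 kW/(m^2*K)


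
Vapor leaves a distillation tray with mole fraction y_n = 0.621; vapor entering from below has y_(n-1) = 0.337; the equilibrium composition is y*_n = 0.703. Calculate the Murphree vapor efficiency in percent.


Murphree vapor efficiency: EMV = (y_n - y_(n-1)) / (y*_n - y_(n-1)) * 100
EMV = (0.621 - 0.337) / (0.703 - 0.337) * 100 = 0.284 / 0.366 * 100 = 77.60

77.60 %


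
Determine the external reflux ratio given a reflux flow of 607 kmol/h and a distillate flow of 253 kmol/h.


Reflux ratio definition: R = L / D (liquid returned / distillate withdrawn)
L = 607 kmol/h, D = 253 kmol/h
R = 607 / 253 = 2.399

2.399


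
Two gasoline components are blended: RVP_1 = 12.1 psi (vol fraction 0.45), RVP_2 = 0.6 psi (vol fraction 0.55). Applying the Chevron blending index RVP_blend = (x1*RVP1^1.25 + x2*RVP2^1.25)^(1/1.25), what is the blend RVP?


Chevron index: RVP_blend = (sum xi*RVPi^1.25)^(1/1.25)
RVP^1.25 terms: 0.45 * 12.1^1.25 + 0.55 * 0.6^1.25 = 10.4458
RVP_blend = 10.4458^(1/1.25) = 6.534

6.534 psi


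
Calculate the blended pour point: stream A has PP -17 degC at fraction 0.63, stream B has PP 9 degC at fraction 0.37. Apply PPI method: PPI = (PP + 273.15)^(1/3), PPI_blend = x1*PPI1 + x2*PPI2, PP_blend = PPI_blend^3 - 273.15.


PPI_1 = (-17 + 273.15)^(1/3) = 6.350844
PPI_2 = (9 + 273.15)^(1/3) = 6.558835
PPI_blend = 0.63 * 6.350844 + 0.37 * 6.558835 = 6.427801
PP_blend = 6.427801^3 - 273.15 = 265.575 - 273.15 = -7.57

-7.57 degC


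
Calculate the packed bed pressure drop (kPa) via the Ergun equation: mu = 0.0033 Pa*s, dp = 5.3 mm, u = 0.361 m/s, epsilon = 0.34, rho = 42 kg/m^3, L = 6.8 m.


dp = 5.3 mm = 0.0053 m
Viscous term = 150*0.0033*0.361*(1-0.34)^2 / (0.0053^2*0.34^3) = 70503.7
Inertial term = 1.75*42*0.361^2*(1-0.34) / (0.0053*0.34^3) = 30348.2
dP/L = 70503.7 + 30348.2 = 100852 Pa/m
dP = 100852 * 6.8 / 1000 = 685.8 kPa

685.8 kPa


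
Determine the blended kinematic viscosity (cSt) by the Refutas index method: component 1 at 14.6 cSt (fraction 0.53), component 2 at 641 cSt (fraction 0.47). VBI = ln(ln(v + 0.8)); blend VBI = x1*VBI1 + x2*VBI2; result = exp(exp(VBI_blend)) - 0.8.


Refutas method: VBN_i = 14.534*ln(ln(visc_i + 0.8)) + 10.975, blended linearly by mass fraction; since VBN is linear in VBI_i = ln(ln(visc_i + 0.8)) and the fractions sum to 1, blend VBI directly: visc = exp(exp(VBI_blend)) - 0.8
VBI_1 = ln(ln(14.6 + 0.8)) = 1.0059
VBI_2 = ln(ln(641 + 0.8)) = 1.86629
VBI_blend = 0.53 * 1.0059 + 0.47 * 1.86629 = 1.41028
visc_blend = exp(exp(1.41028)) - 0.8 = 59.37

59.37 cSt


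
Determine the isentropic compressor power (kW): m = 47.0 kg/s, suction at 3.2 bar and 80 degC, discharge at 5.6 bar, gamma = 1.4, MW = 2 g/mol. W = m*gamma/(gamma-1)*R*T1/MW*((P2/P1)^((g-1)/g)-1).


Isentropic work: W = m*(gamma/(gamma-1))*(R*T1/MW)*((P2/P1)^((gamma-1)/gamma) - 1)
T1 = 80 + 273.15 = 353.15 K
Pressure ratio = 5.6 / 3.2 = 1.75
Exponent = (1.4 - 1)/1.4 = 0.285714
(P2/P1)^exp - 1 = 1.75^0.285714 - 1 = 0.173382
W = 47.0 * 1.4 / 0.4 * 8.314 * 353.15 / 2 * 0.173382 = 41870

41870 kW


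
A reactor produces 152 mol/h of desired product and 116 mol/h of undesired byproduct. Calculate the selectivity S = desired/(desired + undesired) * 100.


Selectivity = desired / (desired + undesired) * 100
Total products = 152 + 116 = 268 mol/h
S = 152 / 268 * 100
= 0.5672 * 100
= 56.72 %

56.72 %


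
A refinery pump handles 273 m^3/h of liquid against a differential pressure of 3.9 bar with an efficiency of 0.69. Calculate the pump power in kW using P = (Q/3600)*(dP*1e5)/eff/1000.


Q = 273 / 3600 = 0.0758333 m^3/s
P = 0.0758333 * (3.9 * 1e5) / 0.69 / 1000 = 42.86

42.86 kW


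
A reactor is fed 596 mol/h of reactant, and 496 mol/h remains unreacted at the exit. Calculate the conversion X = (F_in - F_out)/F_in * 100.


X = (F_in - F_out) / F_in * 100
Moles reacted = 596 - 496 = 100
X = 100 / 596 * 100
= 0.1678 * 100
= 16.78 %

16.78 %


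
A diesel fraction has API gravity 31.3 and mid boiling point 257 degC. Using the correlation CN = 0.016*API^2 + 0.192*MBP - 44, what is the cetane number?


CN = 0.016 * 31.3^2 + 0.192 * 257 - 44
CN = 15.67504 + 49.344 - 44 = 21.01904

21.01904


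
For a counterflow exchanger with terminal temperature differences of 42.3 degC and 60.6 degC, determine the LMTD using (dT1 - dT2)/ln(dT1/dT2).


LMTD = (dT1 - dT2) / ln(dT1/dT2)
= (42.3 - 60.6) / ln(42.3 / 60.6) = -18.3 / -0.359508 = 50.90

50.90 degC


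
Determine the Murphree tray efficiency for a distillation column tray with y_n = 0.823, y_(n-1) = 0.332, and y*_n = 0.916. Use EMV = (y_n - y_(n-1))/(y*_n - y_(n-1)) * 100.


Murphree vapor efficiency: EMV = (y_n - y_(n-1)) / (y*_n - y_(n-1)) * 100
EMV = (0.823 - 0.332) / (0.916 - 0.332) * 100 = 0.491 / 0.584 * 100 = 84.08

84.08 %


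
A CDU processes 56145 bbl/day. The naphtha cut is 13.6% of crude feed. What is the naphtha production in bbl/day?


Crude throughput = 56145 bbl/day
Fraction yield = 13.6%
yield = throughput * fraction / 100
yield = 56145 * 13.6 / 100 = 7635.72

7635.72 bbl/day


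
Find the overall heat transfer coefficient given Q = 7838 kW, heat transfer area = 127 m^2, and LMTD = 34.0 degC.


From Q = U*A*LMTD, U = Q / (A * LMTD)
U = 7838 / (127 * 34.0) = 7838 / 4318 = 1.815

1.815 kW/(m^2*K)


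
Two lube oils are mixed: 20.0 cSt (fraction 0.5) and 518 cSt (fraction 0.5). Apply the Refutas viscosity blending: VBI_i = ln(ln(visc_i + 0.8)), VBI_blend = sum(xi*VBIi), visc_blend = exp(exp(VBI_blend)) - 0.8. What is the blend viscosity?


Refutas method: VBN_i = 14.534*ln(ln(visc_i + 0.8)) + 10.975, blended linearly by mass fraction; since VBN is linear in VBI_i = ln(ln(visc_i + 0.8)) and the fractions sum to 1, blend VBI directly: visc = exp(exp(VBI_blend)) - 0.8
VBI_1 = ln(ln(20.0 + 0.8)) = 1.1102
VBI_2 = ln(ln(518 + 0.8)) = 1.83282
VBI_blend = 0.5 * 1.1102 + 0.5 * 1.83282 = 1.47151
visc_blend = exp(exp(1.47151)) - 0.8 = 77.13

77.13 cSt


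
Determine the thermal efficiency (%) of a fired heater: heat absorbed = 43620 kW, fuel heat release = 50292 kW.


Furnace efficiency = Q_absorbed / Q_fuel * 100
= 43620 / 50292 * 100 = 86.73

86.73 %


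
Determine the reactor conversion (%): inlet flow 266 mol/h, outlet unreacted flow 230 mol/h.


X = (F_in - F_out) / F_in * 100
Moles reacted = 266 - 230 = 36
X = 36 / 266 * 100
= 0.1353 * 100
= 13.53 %

13.53 %


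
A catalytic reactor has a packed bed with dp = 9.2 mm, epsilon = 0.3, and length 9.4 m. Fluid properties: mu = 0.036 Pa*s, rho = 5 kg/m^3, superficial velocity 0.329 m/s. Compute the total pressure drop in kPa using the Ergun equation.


dp = 9.2 mm = 0.0092 m
Viscous term = 150*0.036*0.329*(1-0.3)^2 / (0.0092^2*0.3^3) = 380931
Inertial term = 1.75*5*0.329^2*(1-0.3) / (0.0092*0.3^3) = 2668.99
dP/L = 380931 + 2668.99 = 383600 Pa/m
dP = 383600 * 9.4 / 1000 = 3606 kPa

3606 kPa


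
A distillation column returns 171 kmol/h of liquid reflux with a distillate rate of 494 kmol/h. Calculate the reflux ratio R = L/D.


Reflux ratio definition: R = L / D (liquid returned / distillate withdrawn)
L = 171 kmol/h, D = 494 kmol/h
R = 171 / 494 = 0.3462

0.3462


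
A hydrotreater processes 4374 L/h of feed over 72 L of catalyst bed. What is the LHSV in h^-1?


LHSV = volumetric feed rate / catalyst volume
= 4374 L/h / 72 L
= 60.75 h^-1

60.75 h^-1


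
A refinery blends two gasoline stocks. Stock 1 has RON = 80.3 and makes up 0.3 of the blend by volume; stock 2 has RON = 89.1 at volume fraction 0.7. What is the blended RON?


Linear blending: RON_blend = sum(vi * RONi)
Contribution 1: 0.3 * 80.3 = 24.09
Contribution 2: 0.7 * 89.1 = 62.37
RON_blend = 24.09 + 62.37 = 86.46

86.46


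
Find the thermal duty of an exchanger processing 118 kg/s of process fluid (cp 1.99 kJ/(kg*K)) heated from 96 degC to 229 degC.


Q = m_dot * cp * delta_T
delta_T = 229 - 96 = 133 K
Q = 118 * 1.99 * 133
= 234.82 * 133
= 31231.06 kW

31231.06 kW


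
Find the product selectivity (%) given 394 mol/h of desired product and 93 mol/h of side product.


Selectivity = desired / (desired + undesired) * 100
Total products = 394 + 93 = 487 mol/h
S = 394 / 487 * 100
= 0.8090 * 100
= 80.90 %

80.90 %


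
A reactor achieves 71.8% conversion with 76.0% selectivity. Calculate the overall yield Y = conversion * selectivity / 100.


Overall yield = conversion (%) * selectivity (%) / 100
Conversion = 71.8%, Selectivity = 76.0%
Y = 71.8 * 76.0 / 100
= 54.568 %

54.568 %


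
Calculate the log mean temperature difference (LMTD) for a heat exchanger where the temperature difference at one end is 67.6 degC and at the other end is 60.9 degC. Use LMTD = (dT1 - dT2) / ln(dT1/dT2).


LMTD = (dT1 - dT2) / ln(dT1/dT2)
= (67.6 - 60.9) / ln(67.6 / 60.9) = 6.7 / 0.104375 = 64.19

64.19 degC


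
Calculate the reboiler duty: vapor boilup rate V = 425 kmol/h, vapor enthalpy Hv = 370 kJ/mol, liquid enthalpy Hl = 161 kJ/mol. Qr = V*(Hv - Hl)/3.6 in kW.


Qr = 425 * (370 - 161) / 3.6 = 425 * 209 / 3.6 = 24670

24670 kW


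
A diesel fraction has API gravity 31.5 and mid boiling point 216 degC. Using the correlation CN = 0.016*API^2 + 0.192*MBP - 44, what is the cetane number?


CN = 0.016 * 31.5^2 + 0.192 * 216 - 44
CN = 15.876 + 41.472 - 44 = 13.348

13.348


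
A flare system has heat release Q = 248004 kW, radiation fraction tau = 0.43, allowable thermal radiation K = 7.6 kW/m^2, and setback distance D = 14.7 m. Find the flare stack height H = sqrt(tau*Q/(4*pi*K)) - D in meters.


tau*Q/(4*pi*K) = 0.43 * 248004 / (4 * pi * 7.6) = 1116.62
sqrt(1116.62) = 33.4159
H = 33.4159 - 14.7 = 18.72

18.72 m


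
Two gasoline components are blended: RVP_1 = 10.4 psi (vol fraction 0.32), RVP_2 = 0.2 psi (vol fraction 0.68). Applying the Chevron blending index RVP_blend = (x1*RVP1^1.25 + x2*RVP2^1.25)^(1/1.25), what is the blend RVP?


Chevron index: RVP_blend = (sum xi*RVPi^1.25)^(1/1.25)
RVP^1.25 terms: 0.32 * 10.4^1.25 + 0.68 * 0.2^1.25 = 6.06738
RVP_blend = 6.06738^(1/1.25) = 4.231

4.231 psi


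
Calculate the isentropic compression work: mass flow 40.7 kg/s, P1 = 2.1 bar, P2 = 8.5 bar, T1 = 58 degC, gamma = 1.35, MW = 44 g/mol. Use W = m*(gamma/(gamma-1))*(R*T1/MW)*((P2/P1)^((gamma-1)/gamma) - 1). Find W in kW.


Isentropic work: W = m*(gamma/(gamma-1))*(R*T1/MW)*((P2/P1)^((gamma-1)/gamma) - 1)
T1 = 58 + 273.15 = 331.15 K
Pressure ratio = 8.5 / 2.1 = 4.04762
Exponent = (1.35 - 1)/1.35 = 0.259259
(P2/P1)^exp - 1 = 4.04762^0.259259 - 1 = 0.436885
W = 40.7 * 1.35 / 0.35 * 8.314 * 331.15 / 44 * 0.436885 = 4292

4292 kW


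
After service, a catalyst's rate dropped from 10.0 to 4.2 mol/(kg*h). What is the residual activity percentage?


Activity (%) = (rate_used / rate_fresh) * 100
rate_used = 4.2, rate_fresh = 10.0
= (4.2 / 10.0) * 100
= 0.4200 * 100 = 42.00

42.00 %


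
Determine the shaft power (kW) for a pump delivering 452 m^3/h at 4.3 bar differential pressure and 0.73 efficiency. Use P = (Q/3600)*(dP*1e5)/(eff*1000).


Q = 452 / 3600 = 0.125556 m^3/s
P = 0.125556 * (4.3 * 1e5) / 0.73 / 1000 = 73.96

73.96 kW


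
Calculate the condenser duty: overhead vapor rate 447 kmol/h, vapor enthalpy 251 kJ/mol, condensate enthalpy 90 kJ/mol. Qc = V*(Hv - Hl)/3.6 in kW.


Qc = 447 * (251 - 90) / 3.6 = 447 * 161 / 3.6 = 19990

19990 kW


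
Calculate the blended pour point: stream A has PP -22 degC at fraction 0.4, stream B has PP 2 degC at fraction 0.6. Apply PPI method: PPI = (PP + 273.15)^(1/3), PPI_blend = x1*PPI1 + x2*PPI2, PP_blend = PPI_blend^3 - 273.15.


PPI_1 = (-22 + 273.15)^(1/3) = 6.30925
PPI_2 = (2 + 273.15)^(1/3) = 6.504139
PPI_blend = 0.4 * 6.30925 + 0.6 * 6.504139 = 6.426183
PP_blend = 6.426183^3 - 273.15 = 265.3745 - 273.15 = -7.78

-7.78 degC


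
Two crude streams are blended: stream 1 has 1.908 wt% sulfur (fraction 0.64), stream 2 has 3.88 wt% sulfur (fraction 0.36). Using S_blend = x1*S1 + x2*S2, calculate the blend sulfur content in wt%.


Linear sulfur blending: S_blend = x1*S1 + x2*S2
Contribution 1: 0.64 * 1.908 = 1.22112 wt%
Contribution 2: 0.36 * 3.88 = 1.3968 wt%
S_blend = 1.22112 + 1.3968 = 2.61792

2.61792 wt%


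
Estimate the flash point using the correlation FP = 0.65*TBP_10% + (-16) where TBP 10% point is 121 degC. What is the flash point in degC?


FP = 0.65 * 121 + (-16) = 62.65

62.65 degC


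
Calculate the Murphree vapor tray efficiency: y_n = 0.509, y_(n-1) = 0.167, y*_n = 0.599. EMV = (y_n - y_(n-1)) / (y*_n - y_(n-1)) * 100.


Murphree vapor efficiency: EMV = (y_n - y_(n-1)) / (y*_n - y_(n-1)) * 100
EMV = (0.509 - 0.167) / (0.599 - 0.167) * 100 = 0.342 / 0.432 * 100 = 79.17

79.17 %


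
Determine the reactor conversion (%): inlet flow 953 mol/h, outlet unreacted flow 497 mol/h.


X = (F_in - F_out) / F_in * 100
Moles reacted = 953 - 497 = 456
X = 456 / 953 * 100
= 0.4785 * 100
= 47.85 %

47.85 %


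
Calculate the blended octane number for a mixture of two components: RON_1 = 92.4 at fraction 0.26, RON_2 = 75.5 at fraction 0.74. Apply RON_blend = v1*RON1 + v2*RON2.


Linear blending: RON_blend = sum(vi * RONi)
Contribution 1: 0.26 * 92.4 = 24.024
Contribution 2: 0.74 * 75.5 = 55.87
RON_blend = 24.024 + 55.87 = 79.894

79.894


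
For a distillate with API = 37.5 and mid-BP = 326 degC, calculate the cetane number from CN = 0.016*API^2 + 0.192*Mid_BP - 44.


CN = 0.016 * 37.5^2 + 0.192 * 326 - 44
CN = 22.5 + 62.592 - 44 = 41.092

41.092


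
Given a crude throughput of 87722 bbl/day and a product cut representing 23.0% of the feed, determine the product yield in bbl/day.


Crude throughput = 87722 bbl/day
Fraction yield = 23.0%
yield = throughput * fraction / 100
yield = 87722 * 23.0 / 100 = 20176.06

20176.06 bbl/day


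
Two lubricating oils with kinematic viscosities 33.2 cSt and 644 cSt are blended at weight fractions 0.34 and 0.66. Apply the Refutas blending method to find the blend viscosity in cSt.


Refutas method: VBN_i = 14.534*ln(ln(visc_i + 0.8)) + 10.975, blended linearly by mass fraction; since VBN is linear in VBI_i = ln(ln(visc_i + 0.8)) and the fractions sum to 1, blend VBI directly: visc = exp(exp(VBI_blend)) - 0.8
VBI_1 = ln(ln(33.2 + 0.8)) = 1.26027
VBI_2 = ln(ln(644 + 0.8)) = 1.86701
VBI_blend = 0.34 * 1.26027 + 0.66 * 1.86701 = 1.66072
visc_blend = exp(exp(1.66072)) - 0.8 = 192.3

192.3 cSt


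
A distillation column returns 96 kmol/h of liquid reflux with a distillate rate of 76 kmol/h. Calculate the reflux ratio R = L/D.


Reflux ratio definition: R = L / D (liquid returned / distillate withdrawn)
L = 96 kmol/h, D = 76 kmol/h
R = 96 / 76 = 1.263

1.263


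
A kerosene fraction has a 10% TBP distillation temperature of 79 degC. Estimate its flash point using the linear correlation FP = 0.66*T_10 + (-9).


FP = 0.66 * 79 + (-9) = 43.14

43.14 degC


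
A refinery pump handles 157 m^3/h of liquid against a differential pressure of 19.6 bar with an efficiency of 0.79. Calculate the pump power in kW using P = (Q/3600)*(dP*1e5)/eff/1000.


Q = 157 / 3600 = 0.0436111 m^3/s
P = 0.0436111 * (19.6 * 1e5) / 0.79 / 1000 = 108.2

108.2 kW


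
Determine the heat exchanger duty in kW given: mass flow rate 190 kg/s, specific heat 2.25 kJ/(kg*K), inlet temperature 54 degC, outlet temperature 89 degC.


Q = m_dot * cp * delta_T
delta_T = 89 - 54 = 35 K
Q = 190 * 2.25 * 35
= 427.5 * 35
= 14962.5 kW

14962.5 kW


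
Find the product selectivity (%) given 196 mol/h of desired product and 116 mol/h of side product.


Selectivity = desired / (desired + undesired) * 100
Total products = 196 + 116 = 312 mol/h
S = 196 / 312 * 100
= 0.6282 * 100
= 62.82 %

62.82 %


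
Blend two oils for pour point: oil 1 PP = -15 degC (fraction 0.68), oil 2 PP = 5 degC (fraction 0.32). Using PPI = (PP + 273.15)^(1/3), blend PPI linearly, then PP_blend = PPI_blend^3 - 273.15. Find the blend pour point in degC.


PPI_1 = (-15 + 273.15)^(1/3) = 6.36733
PPI_2 = (5 + 273.15)^(1/3) = 6.527693
PPI_blend = 0.68 * 6.36733 + 0.32 * 6.527693 = 6.418646
PP_blend = 6.418646^3 - 273.15 = 264.4419 - 273.15 = -8.71

-8.71 degC


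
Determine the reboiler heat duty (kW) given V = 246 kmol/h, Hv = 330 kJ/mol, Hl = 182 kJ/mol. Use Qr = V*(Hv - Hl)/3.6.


Qr = 246 * (330 - 182) / 3.6 = 246 * 148 / 3.6 = 10110

10110 kW


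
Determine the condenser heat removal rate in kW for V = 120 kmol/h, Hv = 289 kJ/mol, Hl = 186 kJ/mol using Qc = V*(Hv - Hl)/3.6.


Qc = 120 * (289 - 186) / 3.6 = 120 * 103 / 3.6 = 3433

3433 kW


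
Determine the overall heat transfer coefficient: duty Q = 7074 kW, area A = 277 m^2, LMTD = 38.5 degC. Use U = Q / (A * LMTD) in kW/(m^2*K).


From Q = U*A*LMTD, U = Q / (A * LMTD)
U = 7074 / (277 * 38.5) = 7074 / 10664.5 = 0.6633

0.6633 kW/(m^2*K)


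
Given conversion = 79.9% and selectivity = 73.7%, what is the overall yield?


Overall yield = conversion (%) * selectivity (%) / 100
Conversion = 79.9%, Selectivity = 73.7%
Y = 79.9 * 73.7 / 100
= 58.8863 %

58.8863 %


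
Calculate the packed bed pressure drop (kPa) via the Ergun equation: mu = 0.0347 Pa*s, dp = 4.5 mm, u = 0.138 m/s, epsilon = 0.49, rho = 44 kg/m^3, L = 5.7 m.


dp = 4.5 mm = 0.0045 m
Viscous term = 150*0.0347*0.138*(1-0.49)^2 / (0.0045^2*0.49^3) = 78420
Inertial term = 1.75*44*0.138^2*(1-0.49) / (0.0045*0.49^3) = 1412.6
dP/L = 78420 + 1412.6 = 79832.6 Pa/m
dP = 79832.6 * 5.7 / 1000 = 455.0 kPa

455.0 kPa


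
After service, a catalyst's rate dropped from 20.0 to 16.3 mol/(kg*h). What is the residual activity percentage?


Activity (%) = (rate_used / rate_fresh) * 100
rate_used = 16.3, rate_fresh = 20.0
= (16.3 / 20.0) * 100
= 0.8150 * 100 = 81.50

81.50 %


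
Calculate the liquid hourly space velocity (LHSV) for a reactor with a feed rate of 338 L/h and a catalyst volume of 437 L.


LHSV = volumetric feed rate / catalyst volume
= 338 L/h / 437 L
= 0.7735 h^-1

0.7735 h^-1


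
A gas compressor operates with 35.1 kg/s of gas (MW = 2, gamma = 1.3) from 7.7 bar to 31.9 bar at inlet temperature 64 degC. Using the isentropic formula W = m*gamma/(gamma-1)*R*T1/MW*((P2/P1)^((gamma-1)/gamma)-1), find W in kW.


Isentropic work: W = m*(gamma/(gamma-1))*(R*T1/MW)*((P2/P1)^((gamma-1)/gamma) - 1)
T1 = 64 + 273.15 = 337.15 K
Pressure ratio = 31.9 / 7.7 = 4.14286
Exponent = (1.3 - 1)/1.3 = 0.230769
(P2/P1)^exp - 1 = 4.14286^0.230769 - 1 = 0.388206
W = 35.1 * 1.3 / 0.3 * 8.314 * 337.15 / 2 * 0.388206 = 82760

82760 kW


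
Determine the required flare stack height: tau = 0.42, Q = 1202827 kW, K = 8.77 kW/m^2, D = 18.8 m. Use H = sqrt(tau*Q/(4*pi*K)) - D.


tau*Q/(4*pi*K) = 0.42 * 1202827 / (4 * pi * 8.77) = 4583.98
sqrt(4583.98) = 67.7051
H = 67.7051 - 18.8 = 48.91

48.91 m
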